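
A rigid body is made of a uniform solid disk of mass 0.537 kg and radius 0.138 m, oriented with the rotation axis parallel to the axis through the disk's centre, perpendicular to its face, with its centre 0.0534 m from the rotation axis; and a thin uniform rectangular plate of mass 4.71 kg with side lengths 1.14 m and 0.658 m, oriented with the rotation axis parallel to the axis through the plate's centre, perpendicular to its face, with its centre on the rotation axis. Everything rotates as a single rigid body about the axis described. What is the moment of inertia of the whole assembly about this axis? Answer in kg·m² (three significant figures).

Solid disk: I_cm = (1/2)MR² = (1/2)(0.537)(0.138)² = 0.0051133 kg·m²; centre at d = 0.0534 m, so the parallel axis theorem gives I = 0.0051133 + (0.537)(0.0534)² = 0.0066446 kg·m².
Rectangular plate: I_cm = (1/12)M(a²+b²) = (1/12)(4.71)[(1.14)² + (0.658)²] = 0.68003 kg·m²; axis through the centre, so I = 0.68003 kg·m².
Total I = 0.0066446 + 0.68003 = 0.68668 kg·m².

0.687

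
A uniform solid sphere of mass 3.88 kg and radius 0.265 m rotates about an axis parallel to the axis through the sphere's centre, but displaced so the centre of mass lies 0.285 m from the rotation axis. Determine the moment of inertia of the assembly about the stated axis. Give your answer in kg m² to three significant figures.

I_cm = (2/5)MR² = (2/5)(3.88)(0.265)² = 0.10899 kg m²; centre at d = 0.285 m, so the parallel axis theorem gives I = 0.10899 + (3.88)(0.285)² = 0.42414 kg m².

0.424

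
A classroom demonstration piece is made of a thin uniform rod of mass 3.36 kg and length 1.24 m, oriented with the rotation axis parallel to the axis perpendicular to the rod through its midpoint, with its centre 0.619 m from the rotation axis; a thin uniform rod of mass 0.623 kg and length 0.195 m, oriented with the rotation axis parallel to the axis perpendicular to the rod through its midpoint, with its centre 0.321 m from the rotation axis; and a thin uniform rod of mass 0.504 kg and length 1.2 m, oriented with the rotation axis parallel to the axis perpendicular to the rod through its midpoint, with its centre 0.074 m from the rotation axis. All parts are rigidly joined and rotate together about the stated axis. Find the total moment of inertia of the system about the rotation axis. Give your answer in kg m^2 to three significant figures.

Thin rod: I_cm = (1/12)ML² = (1/12)(3.36)(1.24)² = 0.43053 kg m^2; centre at d = 0.619 m, so the parallel axis theorem gives I = 0.43053 + (3.36)(0.619)² = 1.7179 kg m^2.
Thin rod: I_cm = (1/12)ML² = (1/12)(0.623)(0.195)² = 0.0019741 kg m^2; centre at d = 0.321 m, so the parallel axis theorem gives I = 0.0019741 + (0.623)(0.321)² = 0.066169 kg m^2.
Thin rod: I_cm = (1/12)ML² = (1/12)(0.504)(1.2)² = 0.06048 kg m^2; centre at d = 0.074 m, so the parallel axis theorem gives I = 0.06048 + (0.504)(0.074)² = 0.06324 kg m^2.
Total I = 1.7179 + 0.066169 + 0.06324 = 1.8474 kg m^2.

1.85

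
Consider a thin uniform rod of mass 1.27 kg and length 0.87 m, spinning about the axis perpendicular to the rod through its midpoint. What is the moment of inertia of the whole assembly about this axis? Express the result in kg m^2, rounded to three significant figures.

I_cm = (1/12)ML² = (1/12)(1.27)(0.87)² = 0.080105 kg m^2; axis through the centre, so I = 0.080105 kg m^2.

0.0801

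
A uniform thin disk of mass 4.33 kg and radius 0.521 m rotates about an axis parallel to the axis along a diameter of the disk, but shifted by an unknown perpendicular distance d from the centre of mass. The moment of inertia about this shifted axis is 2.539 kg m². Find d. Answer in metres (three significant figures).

0.720

About the centre-of-mass axis, I_cm = (1/4)MR² = (1/4)(4.33)(0.521)² = 0.29383 kg m².
Parallel axis theorem: I = I_cm + Md², so Md² = 2.539 − 0.29383 = 2.2452 kg m².
d = √(2.2452 / 4.33) = 0.72008 m.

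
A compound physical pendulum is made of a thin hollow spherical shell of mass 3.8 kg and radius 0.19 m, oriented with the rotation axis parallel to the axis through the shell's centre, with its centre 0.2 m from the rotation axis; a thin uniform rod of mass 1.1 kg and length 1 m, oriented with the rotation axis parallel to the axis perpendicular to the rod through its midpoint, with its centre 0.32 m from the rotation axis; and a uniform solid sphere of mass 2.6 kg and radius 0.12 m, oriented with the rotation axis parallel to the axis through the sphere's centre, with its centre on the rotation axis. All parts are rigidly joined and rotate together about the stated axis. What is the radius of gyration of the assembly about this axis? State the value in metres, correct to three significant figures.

0.248

Spherical shell: I_cm = (2/3)MR² = (2/3)(3.8)(0.19)² = 0.091453 kg m^2; centre at d = 0.2 m, so I = I_cm + Md² gives I = 0.091453 + (3.8)(0.2)² = 0.24345 kg m^2.
Thin rod: I_cm = (1/12)ML² = (1/12)(1.1)(1)² = 0.091667 kg m^2; centre at d = 0.32 m, so I = I_cm + Md² gives I = 0.091667 + (1.1)(0.32)² = 0.20431 kg m^2.
Solid sphere: I_cm = (2/5)MR² = (2/5)(2.6)(0.12)² = 0.014976 kg m^2; axis through the centre, so I = 0.014976 kg m^2.
Total I = 0.46274 kg m^2; total mass M = 7.5 kg.
k = √(I/M) = √(0.46274/7.5) = 0.24839 m.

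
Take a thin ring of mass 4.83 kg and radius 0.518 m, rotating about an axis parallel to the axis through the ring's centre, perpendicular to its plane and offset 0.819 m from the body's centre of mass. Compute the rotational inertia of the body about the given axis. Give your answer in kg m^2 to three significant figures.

4.54

I_cm = MR² = (4.83)(0.518)² = 1.296 kg m^2; centre at d = 0.819 m, so I = I_cm + Md² gives I = 1.296 + (4.83)(0.819)² = 4.5358 kg m^2.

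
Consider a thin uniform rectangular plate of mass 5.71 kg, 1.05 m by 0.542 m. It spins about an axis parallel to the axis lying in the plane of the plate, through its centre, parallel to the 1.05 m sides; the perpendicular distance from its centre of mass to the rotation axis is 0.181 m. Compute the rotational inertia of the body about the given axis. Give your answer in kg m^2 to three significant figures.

I_cm = (1/12)Mb² = (1/12)(5.71)(0.542)² = 0.13978 kg m^2; centre at d = 0.181 m, so the parallel axis theorem gives I = 0.13978 + (5.71)(0.181)² = 0.32685 kg m^2.

0.327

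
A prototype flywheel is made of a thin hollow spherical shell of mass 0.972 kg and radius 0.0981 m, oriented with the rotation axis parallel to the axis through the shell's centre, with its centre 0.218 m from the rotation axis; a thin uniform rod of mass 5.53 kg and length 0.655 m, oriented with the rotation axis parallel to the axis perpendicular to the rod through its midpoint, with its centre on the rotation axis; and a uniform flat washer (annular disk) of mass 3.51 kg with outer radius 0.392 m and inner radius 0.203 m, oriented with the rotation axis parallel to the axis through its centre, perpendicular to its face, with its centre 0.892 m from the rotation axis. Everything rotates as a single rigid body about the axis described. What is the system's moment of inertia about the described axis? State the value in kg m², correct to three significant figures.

3.38

Spherical shell: I_cm = (2/3)MR² = (2/3)(0.972)(0.0981)² = 0.0062361 kg m²; centre at d = 0.218 m, so I = I_cm + Md² gives I = 0.0062361 + (0.972)(0.218)² = 0.052429 kg m².
Thin rod: I_cm = (1/12)ML² = (1/12)(5.53)(0.655)² = 0.19771 kg m²; axis through the centre, so I = 0.19771 kg m².
Annular disk: I_cm = (1/2)M(R²+r²) = (1/2)(3.51)[(0.392)² + (0.203)²] = 0.342 kg m²; centre at d = 0.892 m, so I = I_cm + Md² gives I = 0.342 + (3.51)(0.892)² = 3.1348 kg m².
Total I = 0.052429 + 0.19771 + 3.1348 = 3.3849 kg m².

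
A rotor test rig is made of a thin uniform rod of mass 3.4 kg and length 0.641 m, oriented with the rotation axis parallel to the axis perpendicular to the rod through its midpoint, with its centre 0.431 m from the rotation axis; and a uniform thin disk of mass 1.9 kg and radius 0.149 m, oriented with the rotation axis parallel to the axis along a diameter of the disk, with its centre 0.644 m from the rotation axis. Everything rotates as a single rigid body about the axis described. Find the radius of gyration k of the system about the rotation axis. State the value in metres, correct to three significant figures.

0.540

Thin rod: I_cm = (1/12)ML² = (1/12)(3.4)(0.641)² = 0.11642 kg m²; centre at d = 0.431 m, so the parallel axis theorem gives I = 0.11642 + (3.4)(0.431)² = 0.748 kg m².
Thin disk: I_cm = (1/4)MR² = (1/4)(1.9)(0.149)² = 0.010545 kg m²; centre at d = 0.644 m, so the parallel axis theorem gives I = 0.010545 + (1.9)(0.644)² = 0.79854 kg m².
Total I = 1.5465 kg m²; total mass M = 5.3 kg.
k = √(I/M) = √(1.5465/5.3) = 0.54019 m.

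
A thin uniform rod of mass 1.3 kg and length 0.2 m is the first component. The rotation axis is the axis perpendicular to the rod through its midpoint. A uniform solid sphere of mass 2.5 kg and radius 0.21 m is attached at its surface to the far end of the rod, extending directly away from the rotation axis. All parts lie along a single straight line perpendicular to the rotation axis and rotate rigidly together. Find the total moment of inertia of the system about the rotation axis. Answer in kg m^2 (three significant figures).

0.289

Thin rod: I_cm = (1/12)ML² = (1/12)(1.3)(0.2)² = 0.0043333 kg m^2; axis through the centre, so I = 0.0043333 kg m^2.
Solid sphere: I_cm = (2/5)MR² = (2/5)(2.5)(0.21)² = 0.0441 kg m^2; centre at d = 0.1 + 0.21 = 0.31 m, so I = I_cm + Md² gives I = 0.0441 + (2.5)(0.31)² = 0.28435 kg m^2.
Total I = 0.0043333 + 0.28435 = 0.28868 kg m^2.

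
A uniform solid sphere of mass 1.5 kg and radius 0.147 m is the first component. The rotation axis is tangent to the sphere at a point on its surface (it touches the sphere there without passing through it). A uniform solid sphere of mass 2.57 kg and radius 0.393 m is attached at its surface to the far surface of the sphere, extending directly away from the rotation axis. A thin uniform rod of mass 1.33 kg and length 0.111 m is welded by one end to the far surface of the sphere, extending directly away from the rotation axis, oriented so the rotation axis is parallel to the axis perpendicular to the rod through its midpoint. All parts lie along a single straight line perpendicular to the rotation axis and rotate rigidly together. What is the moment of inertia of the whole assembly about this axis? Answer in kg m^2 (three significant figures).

3.13

Solid sphere: I_cm = (2/5)MR² = (2/5)(1.5)(0.147)² = 0.012965 kg m^2; centre at d = 0.147 m, so I = I_cm + Md² gives I = 0.012965 + (1.5)(0.147)² = 0.045379 kg m^2.
Solid sphere: I_cm = (2/5)MR² = (2/5)(2.57)(0.393)² = 0.15877 kg m^2; centre at d = 0.147 + 0.147 + 0.393 = 0.687 m, so I = I_cm + Md² gives I = 0.15877 + (2.57)(0.687)² = 1.3717 kg m^2.
Thin rod: I_cm = (1/12)ML² = (1/12)(1.33)(0.111)² = 0.0013656 kg m^2; centre at d = 0.147 + 0.147 + 0.393 + 0.393 + 0.0555 = 1.1355 m, so I = I_cm + Md² gives I = 0.0013656 + (1.33)(1.1355)² = 1.7162 kg m^2.
Total I = 0.045379 + 1.3717 + 1.7162 = 3.1333 kg m^2.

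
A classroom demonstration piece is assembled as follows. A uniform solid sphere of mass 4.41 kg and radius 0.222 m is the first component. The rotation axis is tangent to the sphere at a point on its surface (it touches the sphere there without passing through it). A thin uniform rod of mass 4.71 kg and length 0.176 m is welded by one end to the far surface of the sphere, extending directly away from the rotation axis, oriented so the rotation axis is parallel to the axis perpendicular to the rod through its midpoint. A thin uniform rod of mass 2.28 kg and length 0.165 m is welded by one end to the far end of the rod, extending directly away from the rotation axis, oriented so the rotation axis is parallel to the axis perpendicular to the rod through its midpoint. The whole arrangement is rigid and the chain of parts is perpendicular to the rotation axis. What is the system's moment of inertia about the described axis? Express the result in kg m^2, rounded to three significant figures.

Solid sphere: I_cm = (2/5)MR² = (2/5)(4.41)(0.222)² = 0.086937 kg m^2; centre at d = 0.222 m, so I = I_cm + Md² gives I = 0.086937 + (4.41)(0.222)² = 0.30428 kg m^2.
Thin rod: I_cm = (1/12)ML² = (1/12)(4.71)(0.176)² = 0.012158 kg m^2; centre at d = 0.222 + 0.222 + 0.088 = 0.532 m, so I = I_cm + Md² gives I = 0.012158 + (4.71)(0.532)² = 1.3452 kg m^2.
Thin rod: I_cm = (1/12)ML² = (1/12)(2.28)(0.165)² = 0.0051727 kg m^2; centre at d = 0.222 + 0.222 + 0.088 + 0.088 + 0.0825 = 0.7025 m, so I = I_cm + Md² gives I = 0.0051727 + (2.28)(0.7025)² = 1.1304 kg m^2.
Total I = 0.30428 + 1.3452 + 1.1304 = 2.7798 kg m^2.

2.78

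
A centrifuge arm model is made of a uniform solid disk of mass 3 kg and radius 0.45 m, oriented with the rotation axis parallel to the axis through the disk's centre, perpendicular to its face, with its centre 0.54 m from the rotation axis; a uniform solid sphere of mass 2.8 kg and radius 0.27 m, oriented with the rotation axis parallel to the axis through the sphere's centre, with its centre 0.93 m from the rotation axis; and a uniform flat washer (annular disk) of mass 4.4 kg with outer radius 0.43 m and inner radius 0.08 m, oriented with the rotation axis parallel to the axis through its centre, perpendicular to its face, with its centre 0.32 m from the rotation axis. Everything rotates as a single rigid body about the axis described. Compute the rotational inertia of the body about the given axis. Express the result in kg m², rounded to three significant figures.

4.55

Solid disk: I_cm = (1/2)MR² = (1/2)(3)(0.45)² = 0.30375 kg m²; centre at d = 0.54 m, so the parallel axis theorem gives I = 0.30375 + (3)(0.54)² = 1.1785 kg m².
Solid sphere: I_cm = (2/5)MR² = (2/5)(2.8)(0.27)² = 0.081648 kg m²; centre at d = 0.93 m, so the parallel axis theorem gives I = 0.081648 + (2.8)(0.93)² = 2.5034 kg m².
Annular disk: I_cm = (1/2)M(R²+r²) = (1/2)(4.4)[(0.43)² + (0.08)²] = 0.42086 kg m²; centre at d = 0.32 m, so the parallel axis theorem gives I = 0.42086 + (4.4)(0.32)² = 0.87142 kg m².
Total I = 1.1785 + 2.5034 + 0.87142 = 4.5533 kg m².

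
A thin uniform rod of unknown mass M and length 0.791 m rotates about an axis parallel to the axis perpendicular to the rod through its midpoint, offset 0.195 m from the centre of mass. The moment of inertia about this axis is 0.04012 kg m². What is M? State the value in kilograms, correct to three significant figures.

I = I_cm + Md² = (1/12)ML² + Md² = M·[0.0833333·(0.791)² + (0.195)²] = M·0.090165.
So M = 0.04012 / 0.090165 = 0.44496 kg.

0.445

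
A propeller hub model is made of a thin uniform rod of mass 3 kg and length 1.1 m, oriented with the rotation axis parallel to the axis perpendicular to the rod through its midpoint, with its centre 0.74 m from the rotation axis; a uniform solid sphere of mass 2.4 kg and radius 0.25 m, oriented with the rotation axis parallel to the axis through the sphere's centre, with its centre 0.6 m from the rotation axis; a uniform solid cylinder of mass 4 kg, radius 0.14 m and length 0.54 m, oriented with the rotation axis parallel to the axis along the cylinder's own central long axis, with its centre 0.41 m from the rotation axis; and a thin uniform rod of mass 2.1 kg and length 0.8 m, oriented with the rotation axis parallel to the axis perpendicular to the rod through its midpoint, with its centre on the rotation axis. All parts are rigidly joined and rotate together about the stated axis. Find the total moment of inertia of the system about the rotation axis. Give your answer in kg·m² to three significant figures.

Thin rod: I_cm = (1/12)ML² = (1/12)(3)(1.1)² = 0.3025 kg·m²; centre at d = 0.74 m, so the parallel axis theorem gives I = 0.3025 + (3)(0.74)² = 1.9453 kg·m².
Solid sphere: I_cm = (2/5)MR² = (2/5)(2.4)(0.25)² = 0.06 kg·m²; centre at d = 0.6 m, so the parallel axis theorem gives I = 0.06 + (2.4)(0.6)² = 0.924 kg·m².
Solid cylinder: I_cm = (1/2)MR² = (1/2)(4)(0.14)² = 0.0392 kg·m²; centre at d = 0.41 m, so the parallel axis theorem gives I = 0.0392 + (4)(0.41)² = 0.7116 kg·m².
Thin rod: I_cm = (1/12)ML² = (1/12)(2.1)(0.8)² = 0.112 kg·m²; axis through the centre, so I = 0.112 kg·m².
Total I = 1.9453 + 0.924 + 0.7116 + 0.112 = 3.6929 kg·m².

3.69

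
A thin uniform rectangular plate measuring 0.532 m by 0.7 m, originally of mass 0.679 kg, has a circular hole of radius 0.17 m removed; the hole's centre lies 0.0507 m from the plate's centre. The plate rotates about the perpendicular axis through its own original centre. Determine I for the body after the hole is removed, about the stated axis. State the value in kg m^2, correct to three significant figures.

Unpierced body about its centre: I₀ = (1/12)M(a²+b²) = (1/12)(0.679)[(0.532)² + (0.7)²] = 0.04374 kg m^2.
The removed disk has mass m = M·πr²/(ab) = (0.679)·π(0.17)²/(0.532·0.7) = 0.16554 kg (same uniform areal density).
Its moment of inertia about the rotation axis (parallel-axis theorem): I_hole = (1/2)mr² + md² = (1/2)(0.16554)(0.17)² + (0.16554)(0.0507)² = 0.0028176 kg m^2.
Treating the hole as negative mass, I = I₀ − I_hole = 0.04374 − 0.0028176 = 0.040923 kg m^2.

0.0409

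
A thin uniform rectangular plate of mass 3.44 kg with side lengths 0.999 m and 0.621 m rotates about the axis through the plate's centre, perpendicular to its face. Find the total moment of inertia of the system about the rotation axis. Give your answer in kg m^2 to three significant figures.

0.397

I_cm = (1/12)M(a²+b²) = (1/12)(3.44)[(0.999)² + (0.621)²] = 0.39664 kg m^2; axis through the centre, so I = 0.39664 kg m^2.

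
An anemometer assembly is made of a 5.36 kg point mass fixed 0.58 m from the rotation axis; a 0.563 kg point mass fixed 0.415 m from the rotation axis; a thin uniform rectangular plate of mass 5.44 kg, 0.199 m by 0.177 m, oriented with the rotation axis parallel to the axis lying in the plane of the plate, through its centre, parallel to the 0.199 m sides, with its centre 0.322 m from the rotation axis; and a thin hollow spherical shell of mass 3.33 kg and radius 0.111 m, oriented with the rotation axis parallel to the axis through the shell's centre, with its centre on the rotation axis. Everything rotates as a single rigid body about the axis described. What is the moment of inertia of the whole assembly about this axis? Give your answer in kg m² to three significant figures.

2.51

Point mass: I_cm = 0; centre at d = 0.58 m, so I = I_cm + Md² gives I = 0 + (5.36)(0.58)² = 1.8031 kg m².
Point mass: I_cm = 0; centre at d = 0.415 m, so I = I_cm + Md² gives I = 0 + (0.563)(0.415)² = 0.096963 kg m².
Rectangular plate: I_cm = (1/12)Mb² = (1/12)(5.44)(0.177)² = 0.014202 kg m²; centre at d = 0.322 m, so I = I_cm + Md² gives I = 0.014202 + (5.44)(0.322)² = 0.57824 kg m².
Spherical shell: I_cm = (2/3)MR² = (2/3)(3.33)(0.111)² = 0.027353 kg m²; axis through the centre, so I = 0.027353 kg m².
Total I = 1.8031 + 0.096963 + 0.57824 + 0.027353 = 2.5057 kg m².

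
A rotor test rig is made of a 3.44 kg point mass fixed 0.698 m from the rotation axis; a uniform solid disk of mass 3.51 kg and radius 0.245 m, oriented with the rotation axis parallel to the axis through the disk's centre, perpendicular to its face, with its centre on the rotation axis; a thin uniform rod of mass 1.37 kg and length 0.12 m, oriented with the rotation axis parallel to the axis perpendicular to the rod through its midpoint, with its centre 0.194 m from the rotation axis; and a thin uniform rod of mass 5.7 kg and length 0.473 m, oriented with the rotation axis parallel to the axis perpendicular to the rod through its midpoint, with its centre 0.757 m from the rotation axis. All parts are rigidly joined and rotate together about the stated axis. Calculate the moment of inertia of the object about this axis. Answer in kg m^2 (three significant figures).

5.21

Point mass: I_cm = 0; centre at d = 0.698 m, so I = I_cm + Md² gives I = 0 + (3.44)(0.698)² = 1.676 kg m^2.
Solid disk: I_cm = (1/2)MR² = (1/2)(3.51)(0.245)² = 0.10534 kg m^2; axis through the centre, so I = 0.10534 kg m^2.
Thin rod: I_cm = (1/12)ML² = (1/12)(1.37)(0.12)² = 0.001644 kg m^2; centre at d = 0.194 m, so I = I_cm + Md² gives I = 0.001644 + (1.37)(0.194)² = 0.053205 kg m^2.
Thin rod: I_cm = (1/12)ML² = (1/12)(5.7)(0.473)² = 0.10627 kg m^2; centre at d = 0.757 m, so I = I_cm + Md² gives I = 0.10627 + (5.7)(0.757)² = 3.3727 kg m^2.
Total I = 1.676 + 0.10534 + 0.053205 + 3.3727 = 5.2072 kg m^2.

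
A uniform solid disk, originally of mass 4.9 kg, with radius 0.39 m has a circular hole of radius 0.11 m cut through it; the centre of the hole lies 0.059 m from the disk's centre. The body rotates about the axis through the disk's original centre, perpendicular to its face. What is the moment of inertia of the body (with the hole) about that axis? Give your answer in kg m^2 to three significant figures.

Unpierced body about its centre: I₀ = (1/2)MR² = (1/2)(4.9)(0.39)² = 0.37265 kg m^2.
The removed disk has mass m = M·(r/R)² = (4.9)(0.11/0.39)² = 0.38981 kg (same uniform areal density).
Its moment of inertia about the rotation axis (parallel-axis theorem): I_hole = (1/2)mr² + md² = (1/2)(0.38981)(0.11)² + (0.38981)(0.059)² = 0.0037153 kg m^2.
Treating the hole as negative mass, I = I₀ − I_hole = 0.37265 − 0.0037153 = 0.36893 kg m^2.

0.369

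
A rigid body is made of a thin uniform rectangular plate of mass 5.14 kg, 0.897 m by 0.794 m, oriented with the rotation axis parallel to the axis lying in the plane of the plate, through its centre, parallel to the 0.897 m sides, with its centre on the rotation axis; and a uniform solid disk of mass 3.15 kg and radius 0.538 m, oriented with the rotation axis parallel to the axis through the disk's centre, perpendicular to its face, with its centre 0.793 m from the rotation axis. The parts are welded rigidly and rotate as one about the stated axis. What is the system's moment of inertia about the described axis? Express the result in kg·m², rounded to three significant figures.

Rectangular plate: I_cm = (1/12)Mb² = (1/12)(5.14)(0.794)² = 0.27004 kg·m²; axis through the centre, so I = 0.27004 kg·m².
Solid disk: I_cm = (1/2)MR² = (1/2)(3.15)(0.538)² = 0.45587 kg·m²; centre at d = 0.793 m, so I = I_cm + Md² gives I = 0.45587 + (3.15)(0.793)² = 2.4367 kg·m².
Total I = 0.27004 + 2.4367 = 2.7068 kg·m².

2.71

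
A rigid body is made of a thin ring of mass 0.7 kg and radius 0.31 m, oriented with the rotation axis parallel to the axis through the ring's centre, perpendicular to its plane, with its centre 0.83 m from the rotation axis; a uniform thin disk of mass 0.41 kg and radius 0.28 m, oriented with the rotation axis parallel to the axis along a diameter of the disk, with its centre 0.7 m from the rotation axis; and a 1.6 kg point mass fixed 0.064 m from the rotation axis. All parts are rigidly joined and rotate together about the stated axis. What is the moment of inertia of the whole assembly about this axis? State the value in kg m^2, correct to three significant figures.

Thin ring: I_cm = MR² = (0.7)(0.31)² = 0.06727 kg m^2; centre at d = 0.83 m, so I = I_cm + Md² gives I = 0.06727 + (0.7)(0.83)² = 0.5495 kg m^2.
Thin disk: I_cm = (1/4)MR² = (1/4)(0.41)(0.28)² = 0.008036 kg m^2; centre at d = 0.7 m, so I = I_cm + Md² gives I = 0.008036 + (0.41)(0.7)² = 0.20894 kg m^2.
Point mass: I_cm = 0; centre at d = 0.064 m, so I = I_cm + Md² gives I = 0 + (1.6)(0.064)² = 0.0065536 kg m^2.
Total I = 0.5495 + 0.20894 + 0.0065536 = 0.76499 kg m^2.

0.765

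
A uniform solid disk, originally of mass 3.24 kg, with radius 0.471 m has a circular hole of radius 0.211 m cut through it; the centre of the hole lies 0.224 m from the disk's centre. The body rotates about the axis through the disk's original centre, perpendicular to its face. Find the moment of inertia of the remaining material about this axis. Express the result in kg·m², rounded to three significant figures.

0.312

Unpierced body about its centre: I₀ = (1/2)MR² = (1/2)(3.24)(0.471)² = 0.35938 kg·m².
The removed disk has mass m = M·(r/R)² = (3.24)(0.211/0.471)² = 0.65023 kg (same uniform areal density).
Its moment of inertia about the rotation axis (parallel-axis theorem): I_hole = (1/2)mr² + md² = (1/2)(0.65023)(0.211)² + (0.65023)(0.224)² = 0.047101 kg·m².
Treating the hole as negative mass, I = I₀ − I_hole = 0.35938 − 0.047101 = 0.31228 kg·m².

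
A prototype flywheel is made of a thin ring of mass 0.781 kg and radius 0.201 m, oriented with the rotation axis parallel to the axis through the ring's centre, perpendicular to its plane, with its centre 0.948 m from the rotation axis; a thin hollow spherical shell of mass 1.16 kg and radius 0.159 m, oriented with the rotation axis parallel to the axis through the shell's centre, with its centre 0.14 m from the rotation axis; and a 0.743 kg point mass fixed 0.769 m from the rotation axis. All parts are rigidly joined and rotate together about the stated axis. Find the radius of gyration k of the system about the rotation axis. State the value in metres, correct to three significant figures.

Thin ring: I_cm = MR² = (0.781)(0.201)² = 0.031553 kg·m²; centre at d = 0.948 m, so I = I_cm + Md² gives I = 0.031553 + (0.781)(0.948)² = 0.73344 kg·m².
Spherical shell: I_cm = (2/3)MR² = (2/3)(1.16)(0.159)² = 0.019551 kg·m²; centre at d = 0.14 m, so I = I_cm + Md² gives I = 0.019551 + (1.16)(0.14)² = 0.042287 kg·m².
Point mass: I_cm = 0; centre at d = 0.769 m, so I = I_cm + Md² gives I = 0 + (0.743)(0.769)² = 0.43938 kg·m².
Total I = 1.2151 kg·m²; total mass M = 2.684 kg.
k = √(I/M) = √(1.2151/2.684) = 0.67285 m.

0.673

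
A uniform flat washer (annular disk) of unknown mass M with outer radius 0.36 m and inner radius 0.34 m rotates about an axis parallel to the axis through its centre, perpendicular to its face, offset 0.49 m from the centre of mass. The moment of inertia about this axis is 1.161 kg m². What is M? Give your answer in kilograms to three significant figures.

3.20

I = I_cm + Md² = (1/2)M(R²+r²) + Md² = M·[0.5·[(0.36)² + (0.34)²] + (0.49)²] = M·0.3627.
So M = 1.161 / 0.3627 = 3.201 kg.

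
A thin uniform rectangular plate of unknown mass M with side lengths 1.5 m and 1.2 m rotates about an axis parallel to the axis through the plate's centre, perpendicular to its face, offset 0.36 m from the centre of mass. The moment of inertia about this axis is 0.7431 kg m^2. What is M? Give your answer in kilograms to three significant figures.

1.70

I = I_cm + Md² = (1/12)M(a²+b²) + Md² = M·[0.0833333·[(1.5)² + (1.2)²] + (0.36)²] = M·0.4371.
So M = 0.7431 / 0.4371 = 1.7001 kg.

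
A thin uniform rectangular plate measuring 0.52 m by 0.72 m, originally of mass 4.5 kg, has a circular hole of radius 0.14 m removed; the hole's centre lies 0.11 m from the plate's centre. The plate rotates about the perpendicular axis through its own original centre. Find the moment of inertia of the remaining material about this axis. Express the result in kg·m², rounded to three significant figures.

Unpierced body about its centre: I₀ = (1/12)M(a²+b²) = (1/12)(4.5)[(0.52)² + (0.72)²] = 0.2958 kg·m².
The removed disk has mass m = M·πr²/(ab) = (4.5)·π(0.14)²/(0.52·0.72) = 0.74009 kg (same uniform areal density).
Its moment of inertia about the rotation axis (parallel-axis theorem): I_hole = (1/2)mr² + md² = (1/2)(0.74009)(0.14)² + (0.74009)(0.11)² = 0.016208 kg·m².
Treating the hole as negative mass, I = I₀ − I_hole = 0.2958 − 0.016208 = 0.27959 kg·m².

0.280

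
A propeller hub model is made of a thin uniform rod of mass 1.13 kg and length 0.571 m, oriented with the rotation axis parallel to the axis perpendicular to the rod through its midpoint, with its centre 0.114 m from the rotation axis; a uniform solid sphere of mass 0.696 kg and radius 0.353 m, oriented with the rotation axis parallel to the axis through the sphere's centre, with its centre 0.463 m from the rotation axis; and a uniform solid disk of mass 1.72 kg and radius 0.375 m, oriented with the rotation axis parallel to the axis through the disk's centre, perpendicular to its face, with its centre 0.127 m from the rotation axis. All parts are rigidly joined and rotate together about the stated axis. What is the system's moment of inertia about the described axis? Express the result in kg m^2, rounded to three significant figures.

0.378

Thin rod: I_cm = (1/12)ML² = (1/12)(1.13)(0.571)² = 0.030702 kg m^2; centre at d = 0.114 m, so the parallel axis theorem gives I = 0.030702 + (1.13)(0.114)² = 0.045388 kg m^2.
Solid sphere: I_cm = (2/5)MR² = (2/5)(0.696)(0.353)² = 0.034691 kg m^2; centre at d = 0.463 m, so the parallel axis theorem gives I = 0.034691 + (0.696)(0.463)² = 0.18389 kg m^2.
Solid disk: I_cm = (1/2)MR² = (1/2)(1.72)(0.375)² = 0.12094 kg m^2; centre at d = 0.127 m, so the parallel axis theorem gives I = 0.12094 + (1.72)(0.127)² = 0.14868 kg m^2.
Total I = 0.045388 + 0.18389 + 0.14868 = 0.37796 kg m^2.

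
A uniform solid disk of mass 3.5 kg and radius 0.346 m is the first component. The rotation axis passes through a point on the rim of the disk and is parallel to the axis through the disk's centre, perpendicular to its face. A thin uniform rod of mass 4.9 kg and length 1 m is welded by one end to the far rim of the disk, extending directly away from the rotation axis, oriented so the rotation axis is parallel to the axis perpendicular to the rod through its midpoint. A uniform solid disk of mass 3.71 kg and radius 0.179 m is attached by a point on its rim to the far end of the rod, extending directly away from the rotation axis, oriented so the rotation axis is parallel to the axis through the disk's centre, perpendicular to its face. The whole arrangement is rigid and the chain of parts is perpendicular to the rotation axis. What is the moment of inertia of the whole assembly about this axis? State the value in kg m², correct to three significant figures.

Solid disk: I_cm = (1/2)MR² = (1/2)(3.5)(0.346)² = 0.2095 kg m²; centre at d = 0.346 m, so I = I_cm + Md² gives I = 0.2095 + (3.5)(0.346)² = 0.62851 kg m².
Thin rod: I_cm = (1/12)ML² = (1/12)(4.9)(1)² = 0.40833 kg m²; centre at d = 0.346 + 0.346 + 0.5 = 1.192 m, so I = I_cm + Md² gives I = 0.40833 + (4.9)(1.192)² = 7.3706 kg m².
Solid disk: I_cm = (1/2)MR² = (1/2)(3.71)(0.179)² = 0.059436 kg m²; centre at d = 0.346 + 0.346 + 0.5 + 0.5 + 0.179 = 1.871 m, so I = I_cm + Md² gives I = 0.059436 + (3.71)(1.871)² = 13.047 kg m².
Total I = 0.62851 + 7.3706 + 13.047 = 21.046 kg m².

21.0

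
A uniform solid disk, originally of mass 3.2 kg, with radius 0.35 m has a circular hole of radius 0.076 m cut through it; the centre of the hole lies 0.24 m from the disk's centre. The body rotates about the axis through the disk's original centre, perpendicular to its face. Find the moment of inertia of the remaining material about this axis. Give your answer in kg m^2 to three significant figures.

0.187

Unpierced body about its centre: I₀ = (1/2)MR² = (1/2)(3.2)(0.35)² = 0.196 kg m^2.
The removed disk has mass m = M·(r/R)² = (3.2)(0.076/0.35)² = 0.15088 kg (same uniform areal density).
Its moment of inertia about the rotation axis (parallel-axis theorem): I_hole = (1/2)mr² + md² = (1/2)(0.15088)(0.076)² + (0.15088)(0.24)² = 0.0091266 kg m^2.
Treating the hole as negative mass, I = I₀ − I_hole = 0.196 − 0.0091266 = 0.18687 kg m^2.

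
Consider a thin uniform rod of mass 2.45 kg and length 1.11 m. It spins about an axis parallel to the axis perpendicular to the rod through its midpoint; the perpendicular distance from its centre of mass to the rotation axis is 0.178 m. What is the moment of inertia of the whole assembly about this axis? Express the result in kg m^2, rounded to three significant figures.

I_cm = (1/12)ML² = (1/12)(2.45)(1.11)² = 0.25155 kg m^2; centre at d = 0.178 m, so the parallel axis theorem gives I = 0.25155 + (2.45)(0.178)² = 0.32918 kg m^2.

0.329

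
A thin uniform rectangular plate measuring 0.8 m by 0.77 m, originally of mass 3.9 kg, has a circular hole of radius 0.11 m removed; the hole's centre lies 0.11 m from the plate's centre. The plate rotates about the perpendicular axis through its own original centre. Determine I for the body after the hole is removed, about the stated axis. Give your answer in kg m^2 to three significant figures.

0.396

Unpierced body about its centre: I₀ = (1/12)M(a²+b²) = (1/12)(3.9)[(0.8)² + (0.77)²] = 0.40069 kg m^2.
The removed disk has mass m = M·πr²/(ab) = (3.9)·π(0.11)²/(0.8·0.77) = 0.24067 kg (same uniform areal density).
Its moment of inertia about the rotation axis (parallel-axis theorem): I_hole = (1/2)mr² + md² = (1/2)(0.24067)(0.11)² + (0.24067)(0.11)² = 0.0043681 kg m^2.
Treating the hole as negative mass, I = I₀ − I_hole = 0.40069 − 0.0043681 = 0.39632 kg m^2.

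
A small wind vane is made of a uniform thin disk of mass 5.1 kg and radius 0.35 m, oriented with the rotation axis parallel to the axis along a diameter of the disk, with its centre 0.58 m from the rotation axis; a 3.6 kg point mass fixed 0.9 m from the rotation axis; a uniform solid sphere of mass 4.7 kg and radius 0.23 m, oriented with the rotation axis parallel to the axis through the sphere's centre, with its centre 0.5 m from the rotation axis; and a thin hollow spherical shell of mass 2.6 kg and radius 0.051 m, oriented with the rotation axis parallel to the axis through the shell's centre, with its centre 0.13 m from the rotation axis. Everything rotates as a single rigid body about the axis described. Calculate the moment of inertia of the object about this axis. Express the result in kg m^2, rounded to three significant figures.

Thin disk: I_cm = (1/4)MR² = (1/4)(5.1)(0.35)² = 0.15619 kg m^2; centre at d = 0.58 m, so I = I_cm + Md² gives I = 0.15619 + (5.1)(0.58)² = 1.8718 kg m^2.
Point mass: I_cm = 0; centre at d = 0.9 m, so I = I_cm + Md² gives I = 0 + (3.6)(0.9)² = 2.916 kg m^2.
Solid sphere: I_cm = (2/5)MR² = (2/5)(4.7)(0.23)² = 0.099452 kg m^2; centre at d = 0.5 m, so I = I_cm + Md² gives I = 0.099452 + (4.7)(0.5)² = 1.2745 kg m^2.
Spherical shell: I_cm = (2/3)MR² = (2/3)(2.6)(0.051)² = 0.0045084 kg m^2; centre at d = 0.13 m, so I = I_cm + Md² gives I = 0.0045084 + (2.6)(0.13)² = 0.048448 kg m^2.
Total I = 1.8718 + 2.916 + 1.2745 + 0.048448 = 6.1107 kg m^2.

6.11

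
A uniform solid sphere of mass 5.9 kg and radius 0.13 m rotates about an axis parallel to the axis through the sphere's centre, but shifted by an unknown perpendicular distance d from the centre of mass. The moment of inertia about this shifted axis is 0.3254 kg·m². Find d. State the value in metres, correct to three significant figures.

0.220

About the centre-of-mass axis, I_cm = (2/5)MR² = (2/5)(5.9)(0.13)² = 0.039884 kg·m².
Parallel axis theorem: I = I_cm + Md², so Md² = 0.3254 − 0.039884 = 0.28552 kg·m².
d = √(0.28552 / 5.9) = 0.21998 m.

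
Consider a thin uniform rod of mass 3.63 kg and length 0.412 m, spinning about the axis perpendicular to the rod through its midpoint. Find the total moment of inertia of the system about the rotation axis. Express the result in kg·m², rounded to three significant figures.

0.0513

I_cm = (1/12)ML² = (1/12)(3.63)(0.412)² = 0.051348 kg·m²; axis through the centre, so I = 0.051348 kg·m².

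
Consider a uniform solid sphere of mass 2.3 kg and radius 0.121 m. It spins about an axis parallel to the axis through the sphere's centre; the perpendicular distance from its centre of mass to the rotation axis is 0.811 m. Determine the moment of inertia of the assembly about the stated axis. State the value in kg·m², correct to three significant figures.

I_cm = (2/5)MR² = (2/5)(2.3)(0.121)² = 0.01347 kg·m²; centre at d = 0.811 m, so I = I_cm + Md² gives I = 0.01347 + (2.3)(0.811)² = 1.5262 kg·m².

1.53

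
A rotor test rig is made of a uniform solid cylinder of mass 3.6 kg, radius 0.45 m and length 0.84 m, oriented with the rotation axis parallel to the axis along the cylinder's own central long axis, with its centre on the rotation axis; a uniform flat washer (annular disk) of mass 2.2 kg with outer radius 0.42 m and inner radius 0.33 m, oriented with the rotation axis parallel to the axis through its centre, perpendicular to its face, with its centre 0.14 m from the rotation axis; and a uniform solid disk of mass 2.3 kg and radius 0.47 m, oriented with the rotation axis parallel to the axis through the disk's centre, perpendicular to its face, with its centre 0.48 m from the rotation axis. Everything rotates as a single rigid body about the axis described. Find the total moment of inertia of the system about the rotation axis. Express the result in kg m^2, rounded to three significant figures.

Solid cylinder: I_cm = (1/2)MR² = (1/2)(3.6)(0.45)² = 0.3645 kg m^2; axis through the centre, so I = 0.3645 kg m^2.
Annular disk: I_cm = (1/2)M(R²+r²) = (1/2)(2.2)[(0.42)² + (0.33)²] = 0.31383 kg m^2; centre at d = 0.14 m, so I = I_cm + Md² gives I = 0.31383 + (2.2)(0.14)² = 0.35695 kg m^2.
Solid disk: I_cm = (1/2)MR² = (1/2)(2.3)(0.47)² = 0.25403 kg m^2; centre at d = 0.48 m, so I = I_cm + Md² gives I = 0.25403 + (2.3)(0.48)² = 0.78395 kg m^2.
Total I = 0.3645 + 0.35695 + 0.78395 = 1.5054 kg m^2.

1.51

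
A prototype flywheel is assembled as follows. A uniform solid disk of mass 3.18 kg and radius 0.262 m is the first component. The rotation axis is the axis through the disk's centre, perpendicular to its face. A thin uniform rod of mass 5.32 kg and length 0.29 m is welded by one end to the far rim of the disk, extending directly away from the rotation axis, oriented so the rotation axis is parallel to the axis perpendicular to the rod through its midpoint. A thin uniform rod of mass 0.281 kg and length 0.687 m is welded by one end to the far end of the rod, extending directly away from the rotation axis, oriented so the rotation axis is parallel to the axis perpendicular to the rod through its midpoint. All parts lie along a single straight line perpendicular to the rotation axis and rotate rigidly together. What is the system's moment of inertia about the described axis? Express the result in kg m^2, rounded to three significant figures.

Solid disk: I_cm = (1/2)MR² = (1/2)(3.18)(0.262)² = 0.10914 kg m^2; axis through the centre, so I = 0.10914 kg m^2.
Thin rod: I_cm = (1/12)ML² = (1/12)(5.32)(0.29)² = 0.037284 kg m^2; centre at d = 0.262 + 0.145 = 0.407 m, so I = I_cm + Md² gives I = 0.037284 + (5.32)(0.407)² = 0.91854 kg m^2.
Thin rod: I_cm = (1/12)ML² = (1/12)(0.281)(0.687)² = 0.011052 kg m^2; centre at d = 0.262 + 0.145 + 0.145 + 0.3435 = 0.8955 m, so I = I_cm + Md² gives I = 0.011052 + (0.281)(0.8955)² = 0.23639 kg m^2.
Total I = 0.10914 + 0.91854 + 0.23639 = 1.2641 kg m^2.

1.26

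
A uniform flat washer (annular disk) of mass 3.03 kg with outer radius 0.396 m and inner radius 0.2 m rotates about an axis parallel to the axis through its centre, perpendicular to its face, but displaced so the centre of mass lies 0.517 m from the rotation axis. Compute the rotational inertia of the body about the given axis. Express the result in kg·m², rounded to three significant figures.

I_cm = (1/2)M(R²+r²) = (1/2)(3.03)[(0.396)² + (0.2)²] = 0.29818 kg·m²; centre at d = 0.517 m, so the parallel axis theorem gives I = 0.29818 + (3.03)(0.517)² = 1.1081 kg·m².

1.11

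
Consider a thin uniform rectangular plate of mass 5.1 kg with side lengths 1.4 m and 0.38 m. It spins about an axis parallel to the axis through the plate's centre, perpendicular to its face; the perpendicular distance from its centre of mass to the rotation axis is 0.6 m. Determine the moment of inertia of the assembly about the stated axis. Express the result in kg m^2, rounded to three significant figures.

I_cm = (1/12)M(a²+b²) = (1/12)(5.1)[(1.4)² + (0.38)²] = 0.89437 kg m^2; centre at d = 0.6 m, so I = I_cm + Md² gives I = 0.89437 + (5.1)(0.6)² = 2.7304 kg m^2.

2.73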